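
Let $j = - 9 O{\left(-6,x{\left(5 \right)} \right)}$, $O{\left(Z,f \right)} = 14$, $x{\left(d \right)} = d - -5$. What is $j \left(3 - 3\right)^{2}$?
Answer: $0$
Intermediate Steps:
$x{\left(d \right)} = 5 + d$ ($x{\left(d \right)} = d + 5 = 5 + d$)
$j = -126$ ($j = \left(-9\right) 14 = -126$)
$j \left(3 - 3\right)^{2} = - 126 \left(3 - 3\right)^{2} = - 126 \cdot 0^{2} = \left(-126\right) 0 = 0$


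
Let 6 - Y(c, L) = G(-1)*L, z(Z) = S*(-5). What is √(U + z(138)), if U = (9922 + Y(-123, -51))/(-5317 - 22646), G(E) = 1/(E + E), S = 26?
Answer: I*√45301209590/18642 ≈ 11.417*I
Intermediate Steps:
G(E) = 1/(2*E)
z(Z) = -130 (z(Z) = 26*(-5) = -130)
Y(c, L) = 6 + L/2 (Y(c, L) = 6 - (½)/(-1)*L = 6 - (½)*(-1)*L = 6 - (-1)*L/2 = 6 + L/2)
U = -19805/55926 (U = (9922 + (6 + (½)*(-51)))/(-5317 - 22646) = (9922 + (6 - 51/2))/(-27963) = (9922 - 39/2)*(-1/27963) = (19805/2)*(-1/27963) = -19805/55926 ≈ -0.35413)
√(U + z(138)) = √(-19805/55926 - 130) = √(-7290185/55926) = I*√45301209590/18642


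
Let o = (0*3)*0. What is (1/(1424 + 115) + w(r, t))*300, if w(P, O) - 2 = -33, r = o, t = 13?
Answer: -4770800/513 ≈ -9299.8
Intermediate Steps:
o = 0 (o = 0*0 = 0)
r = 0
w(P, O) = -31 (w(P, O) = 2 - 33 = -31)
(1/(1424 + 115) + w(r, t))*300 = (1/(1424 + 115) - 31)*300 = (1/1539 - 31)*300 = -47708/1539*300 = -4770800/513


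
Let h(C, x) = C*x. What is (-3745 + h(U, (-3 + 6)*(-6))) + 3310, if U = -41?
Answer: 303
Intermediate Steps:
(-3745 + h(U, (-3 + 6)*(-6))) + 3310 = (-3745 - 41*(-3 + 6)*(-6)) + 3310 = (-3745 - 123*(-6)) + 3310 = (-3745 - 41*(-18)) + 3310 = (-3745 + 738) + 3310 = -3007 + 3310 = 303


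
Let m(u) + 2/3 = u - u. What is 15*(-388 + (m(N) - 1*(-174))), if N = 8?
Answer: -3220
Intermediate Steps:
m(u) = -2/3 (m(u) = -2/3 + (u - u) = -2/3 + 0 = -2/3)
15*(-388 + (m(N) - 1*(-174))) = 15*(-388 + (-2/3 - 1*(-174))) = 15*(-388 + (-2/3 + 174)) = 15*(-388 + 520/3) = 15*(-644/3) = -3220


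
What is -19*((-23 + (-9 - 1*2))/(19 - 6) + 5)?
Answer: -589/13 ≈ -45.308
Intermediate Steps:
-19*((-23 + (-9 - 1*2))/(19 - 6) + 5) = -19*((-23 + (-9 - 2))/13 + 5) = -19*((-23 - 11)*(1/13) + 5) = -19*(-34*1/13 + 5) = -19*(-34/13 + 5) = -19*31/13 = -589/13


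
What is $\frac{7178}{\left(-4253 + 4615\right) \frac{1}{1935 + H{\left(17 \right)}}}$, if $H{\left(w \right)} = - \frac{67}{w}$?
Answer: $\frac{117819692}{3077} \approx 38290.0$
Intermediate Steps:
$\frac{7178}{\left(-4253 + 4615\right) \frac{1}{1935 + H{\left(17 \right)}}} = \frac{7178}{\left(-4253 + 4615\right) \frac{1}{1935 - \frac{67}{17}}} = \frac{7178}{362 \frac{1}{1935 - \frac{67}{17}}} = \frac{7178}{362 \frac{1}{\frac{32828}{17}}} = \frac{7178}{362 \cdot \frac{17}{32828}} = \frac{7178}{\frac{3077}{16414}} = 7178 \cdot \frac{16414}{3077} = \frac{117819692}{3077}$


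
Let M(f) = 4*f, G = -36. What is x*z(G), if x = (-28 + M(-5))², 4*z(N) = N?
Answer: -20736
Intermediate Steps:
z(N) = N/4
x = 2304 (x = (-28 + 4*(-5))² = (-28 - 20)² = (-48)² = 2304)
x*z(G) = 2304*((¼)*(-36)) = 2304*(-9) = -20736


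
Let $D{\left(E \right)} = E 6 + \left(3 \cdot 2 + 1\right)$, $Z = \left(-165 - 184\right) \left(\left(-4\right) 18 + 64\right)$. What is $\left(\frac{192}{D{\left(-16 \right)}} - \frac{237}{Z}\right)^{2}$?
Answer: $\frac{310423922649}{61746286144} \approx 5.0274$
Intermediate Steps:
$Z = 2792$ ($Z = - 349 \left(-72 + 64\right) = \left(-349\right) \left(-8\right) = 2792$)
$D{\left(E \right)} = 7 + 6 E$ ($D{\left(E \right)} = 6 E + \left(6 + 1\right) = 6 E + 7 = 7 + 6 E$)
$\left(\frac{192}{D{\left(-16 \right)}} - \frac{237}{Z}\right)^{2} = \left(\frac{192}{7 + 6 \left(-16\right)} - \frac{237}{2792}\right)^{2} = \left(\frac{192}{7 - 96} - \frac{237}{2792}\right)^{2} = \left(\frac{192}{-89} - \frac{237}{2792}\right)^{2} = \left(192 \left(- \frac{1}{89}\right) - \frac{237}{2792}\right)^{2} = \left(- \frac{192}{89} - \frac{237}{2792}\right)^{2} = \left(- \frac{557157}{248488}\right)^{2} = \frac{310423922649}{61746286144}$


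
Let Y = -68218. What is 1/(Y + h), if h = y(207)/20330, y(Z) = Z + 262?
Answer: -20330/1386871471 ≈ -1.4659e-5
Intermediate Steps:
y(Z) = 262 + Z
h = 469/20330 (h = (262 + 207)/20330 = 469*(1/20330) = 469/20330 ≈ 0.023069)
1/(Y + h) = 1/(-68218 + 469/20330) = 1/(-1386871471/20330) = -20330/1386871471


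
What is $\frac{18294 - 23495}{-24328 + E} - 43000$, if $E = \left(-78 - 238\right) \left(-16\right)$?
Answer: $- \frac{828690799}{19272} \approx -43000.0$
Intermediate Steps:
$E = 5056$ ($E = \left(-78 - 238\right) \left(-16\right) = \left(-316\right) \left(-16\right) = 5056$)
$\frac{18294 - 23495}{-24328 + E} - 43000 = \frac{18294 - 23495}{-24328 + 5056} - 43000 = - \frac{5201}{-19272} - 43000 = \left(-5201\right) \left(- \frac{1}{19272}\right) - 43000 = \frac{5201}{19272} - 43000 = - \frac{828690799}{19272}$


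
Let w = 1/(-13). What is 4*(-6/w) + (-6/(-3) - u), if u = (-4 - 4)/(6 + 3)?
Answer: 2834/9 ≈ 314.89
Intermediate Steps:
u = -8/9 ≈ -0.88889
w = -1/13 ≈ -0.076923
4*(-6/w) + (-6/(-3) - u) = 4*(-6/(-1/13)) + (-6/(-3) - 1*(-8/9)) = 4*(-6*(-13)) + (-6*(-⅓) + 8/9) = 4*78 + (2 + 8/9) = 312 + 26/9 = 2834/9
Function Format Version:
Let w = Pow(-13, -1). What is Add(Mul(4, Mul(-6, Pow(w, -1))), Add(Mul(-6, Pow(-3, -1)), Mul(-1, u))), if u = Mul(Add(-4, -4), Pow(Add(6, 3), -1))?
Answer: Rational(2834, 9) ≈ 314.89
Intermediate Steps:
u = Rational(-8, 9) (u = Mul(-8, Pow(9, -1)) = Mul(-8, Rational(1, 9)) = Rational(-8, 9) ≈ -0.88889)
w = Rational(-1, 13) ≈ -0.076923
Add(Mul(4, Mul(-6, Pow(w, -1))), Add(Mul(-6, Pow(-3, -1)), Mul(-1, u))) = Add(Mul(4, Mul(-6, Pow(Rational(-1, 13), -1))), Add(Mul(-6, Pow(-3, -1)), Mul(-1, Rational(-8, 9)))) = Add(Mul(4, Mul(-6, -13)), Add(Mul(-6, Rational(-1, 3)), Rational(8, 9))) = Add(Mul(4, 78), Add(2, Rational(8, 9))) = Add(312, Rational(26, 9)) = Rational(2834, 9)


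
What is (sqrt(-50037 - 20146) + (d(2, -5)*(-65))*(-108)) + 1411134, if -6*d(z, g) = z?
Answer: 1408794 + I*sqrt(70183) ≈ 1.4088e+6 + 264.92*I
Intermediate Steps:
d(z, g) = -z/6
(sqrt(-50037 - 20146) + (d(2, -5)*(-65))*(-108)) + 1411134 = (sqrt(-50037 - 20146) + (-1/6*2*(-65))*(-108)) + 1411134 = (sqrt(-70183) - 1/3*(-65)*(-108)) + 1411134 = (I*sqrt(70183) + (65/3)*(-108)) + 1411134 = (I*sqrt(70183) - 2340) + 1411134 = (-2340 + I*sqrt(70183)) + 1411134 = 1408794 + I*sqrt(70183)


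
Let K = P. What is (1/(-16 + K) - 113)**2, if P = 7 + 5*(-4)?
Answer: 10745284/841 ≈ 12777.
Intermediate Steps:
P = -13 (P = 7 - 20 = -13)
K = -13
(1/(-16 + K) - 113)**2 = (1/(-16 - 13) - 113)**2 = (1/(-29) - 113)**2 = (-1/29 - 113)**2 = (-3278/29)**2 = 10745284/841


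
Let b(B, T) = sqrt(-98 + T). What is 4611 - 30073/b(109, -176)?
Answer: 4611 + 30073*I*sqrt(274)/274 ≈ 4611.0 + 1816.8*I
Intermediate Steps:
4611 - 30073/b(109, -176) = 4611 - 30073/sqrt(-98 - 176) = 4611 - 30073*(-I*sqrt(274)/274) = 4611 - (-30073)*I*sqrt(274)/274 = 4611 + 30073*I*sqrt(274)/274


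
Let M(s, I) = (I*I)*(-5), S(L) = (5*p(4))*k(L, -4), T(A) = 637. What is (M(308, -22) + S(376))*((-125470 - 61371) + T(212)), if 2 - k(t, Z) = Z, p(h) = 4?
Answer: 428269200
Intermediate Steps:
k(t, Z) = 2 - Z
S(L) = 120 (S(L) = (5*4)*(2 - 1*(-4)) = 20*(2 + 4) = 20*6 = 120)
M(s, I) = -5*I² (M(s, I) = I²*(-5) = -5*I²)
(M(308, -22) + S(376))*((-125470 - 61371) + T(212)) = (-5*(-22)² + 120)*((-125470 - 61371) + 637) = (-5*484 + 120)*(-186841 + 637) = (-2420 + 120)*(-186204) = -2300*(-186204) = 428269200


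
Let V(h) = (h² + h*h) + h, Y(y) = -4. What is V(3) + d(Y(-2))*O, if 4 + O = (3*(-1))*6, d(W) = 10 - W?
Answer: -287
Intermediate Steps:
V(h) = h + 2*h² (V(h) = (h² + h²) + h = 2*h² + h = h + 2*h²)
O = -22 (O = -4 + (3*(-1))*6 = -4 - 3*6 = -4 - 18 = -22)
V(3) + d(Y(-2))*O = 3*(1 + 2*3) + (10 - 1*(-4))*(-22) = 3*(1 + 6) + (10 + 4)*(-22) = 3*7 + 14*(-22) = 21 - 308 = -287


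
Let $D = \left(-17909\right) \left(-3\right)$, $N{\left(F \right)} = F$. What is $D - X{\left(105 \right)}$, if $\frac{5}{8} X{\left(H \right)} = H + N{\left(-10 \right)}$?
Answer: $53575$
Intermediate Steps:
$D = 53727$
$X{\left(H \right)} = -16 + \frac{8 H}{5}$ ($X{\left(H \right)} = \frac{8 \left(H - 10\right)}{5} = \frac{8 \left(-10 + H\right)}{5} = -16 + \frac{8 H}{5}$)
$D - X{\left(105 \right)} = 53727 - \left(-16 + \frac{8}{5} \cdot 105\right) = 53727 - \left(-16 + 168\right) = 53727 - 152 = 53575$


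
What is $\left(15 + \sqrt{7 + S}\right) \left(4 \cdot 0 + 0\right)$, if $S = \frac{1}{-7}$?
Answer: $0$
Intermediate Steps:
$S = - \frac{1}{7} \approx -0.14286$
$\left(15 + \sqrt{7 + S}\right) \left(4 \cdot 0 + 0\right) = \left(15 + \sqrt{7 - \frac{1}{7}}\right) \left(4 \cdot 0 + 0\right) = \left(15 + \sqrt{\frac{48}{7}}\right) \left(0 + 0\right) = \left(15 + \frac{4 \sqrt{21}}{7}\right) 0 = 0$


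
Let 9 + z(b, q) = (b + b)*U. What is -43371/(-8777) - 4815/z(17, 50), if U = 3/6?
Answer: -41914287/70216 ≈ -596.93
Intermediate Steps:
U = 1/2 (U = 3*(1/6) = 1/2 ≈ 0.50000)
z(b, q) = -9 + b (z(b, q) = -9 + (b + b)*(1/2) = -9 + (2*b)*(1/2) = -9 + b)
-43371/(-8777) - 4815/z(17, 50) = -43371/(-8777) - 4815/(-9 + 17) = -43371*(-1/8777) - 4815/8 = 43371/8777 - 4815*1/8 = 43371/8777 - 4815/8 = -41914287/70216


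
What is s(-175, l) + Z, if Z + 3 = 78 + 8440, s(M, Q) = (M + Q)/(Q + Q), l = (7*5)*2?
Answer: 34057/4 ≈ 8514.3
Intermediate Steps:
l = 70 (l = 35*2 = 70)
s(M, Q) = (M + Q)/(2*Q) (s(M, Q) = (M + Q)/((2*Q)) = (M + Q)*(1/(2*Q)) = (M + Q)/(2*Q))
Z = 8515 (Z = -3 + (78 + 8440) = -3 + 8518 = 8515)
s(-175, l) + Z = (½)*(-175 + 70)/70 + 8515 = (½)*(1/70)*(-105) + 8515 = -¾ + 8515 = 34057/4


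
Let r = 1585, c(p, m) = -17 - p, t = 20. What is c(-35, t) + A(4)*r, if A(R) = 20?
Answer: 31718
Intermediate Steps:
c(-35, t) + A(4)*r = (-17 - 1*(-35)) + 20*1585 = (-17 + 35) + 31700 = 18 + 31700 = 31718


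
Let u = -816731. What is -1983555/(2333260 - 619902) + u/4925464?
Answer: -5584640668609/4219541574056 ≈ -1.3235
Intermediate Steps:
-1983555/(2333260 - 619902) + u/4925464 = -1983555/(2333260 - 619902) - 816731/4925464 = -1983555/1713358 - 816731*1/4925464 = -1983555*1/1713358 - 816731/4925464 = -1983555/1713358 - 816731/4925464 = -5584640668609/4219541574056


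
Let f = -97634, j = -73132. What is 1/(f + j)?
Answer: -1/170766 ≈ -5.8560e-6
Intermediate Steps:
1/(f + j) = 1/(-97634 - 73132) = 1/(-170766) = -1/170766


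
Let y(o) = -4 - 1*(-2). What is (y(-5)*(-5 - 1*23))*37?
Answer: 2072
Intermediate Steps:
y(o) = -2 (y(o) = -4 + 2 = -2)
(y(-5)*(-5 - 1*23))*37 = -2*(-5 - 1*23)*37 = -2*(-5 - 23)*37 = -2*(-28)*37 = 56*37 = 2072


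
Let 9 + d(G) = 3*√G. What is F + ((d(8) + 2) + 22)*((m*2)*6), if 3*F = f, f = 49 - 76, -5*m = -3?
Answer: 99 + 216*√2/5 ≈ 160.09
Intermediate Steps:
m = ⅗ (m = -⅕*(-3) = ⅗ ≈ 0.60000)
d(G) = -9 + 3*√G
f = -27
F = -9 (F = (⅓)*(-27) = -9)
F + ((d(8) + 2) + 22)*((m*2)*6) = -9 + (((-9 + 3*√8) + 2) + 22)*(((⅗)*2)*6) = -9 + (((-9 + 3*(2*√2)) + 2) + 22)*((6/5)*6) = -9 + (((-9 + 6*√2) + 2) + 22)*(36/5) = -9 + ((-7 + 6*√2) + 22)*(36/5) = -9 + (15 + 6*√2)*(36/5) = -9 + (108 + 216*√2/5) = 99 + 216*√2/5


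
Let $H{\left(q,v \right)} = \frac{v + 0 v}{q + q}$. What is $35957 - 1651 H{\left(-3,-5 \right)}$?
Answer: $\frac{207487}{6} \approx 34581.0$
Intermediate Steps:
$H{\left(q,v \right)} = \frac{v}{2 q}$ ($H{\left(q,v \right)} = \frac{v + 0}{2 q} = v \frac{1}{2 q} = \frac{v}{2 q}$)
$35957 - 1651 H{\left(-3,-5 \right)} = 35957 - 1651 \cdot \frac{1}{2} \left(-5\right) \frac{1}{-3} = 35957 - 1651 \cdot \frac{1}{2} \left(-5\right) \left(- \frac{1}{3}\right) = 35957 - \frac{8255}{6} = \frac{207487}{6}$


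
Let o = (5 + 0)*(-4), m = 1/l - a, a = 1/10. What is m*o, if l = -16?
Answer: 13/4 ≈ 3.2500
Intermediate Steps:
a = ⅒ ≈ 0.10000
m = -13/80 (m = 1/(-16) - 1*⅒ = -1/16 - ⅒ = -13/80 ≈ -0.16250)
o = -20 (o = 5*(-4) = -20)
m*o = -13/80*(-20) = 13/4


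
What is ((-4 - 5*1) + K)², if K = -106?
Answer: 13225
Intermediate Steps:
((-4 - 5*1) + K)² = ((-4 - 5*1) - 106)² = ((-4 - 5) - 106)² = (-9 - 106)² = (-115)² = 13225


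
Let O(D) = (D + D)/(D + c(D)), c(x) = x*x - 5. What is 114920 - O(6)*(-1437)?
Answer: 4269284/37 ≈ 1.1539e+5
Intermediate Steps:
c(x) = -5 + x**2 (c(x) = x**2 - 5 = -5 + x**2)
O(D) = 2*D/(-5 + D + D**2) (O(D) = (D + D)/(D + (-5 + D**2)) = (2*D)/(-5 + D + D**2) = 2*D/(-5 + D + D**2))
114920 - O(6)*(-1437) = 114920 - 2*6/(-5 + 6 + 6**2)*(-1437) = 114920 - 2*6/(-5 + 6 + 36)*(-1437) = 114920 - 2*6/37*(-1437) = 114920 - 2*6*(1/37)*(-1437) = 114920 - 12*(-1437)/37 = 114920 - 1*(-17244/37) = 114920 + 17244/37 = 4269284/37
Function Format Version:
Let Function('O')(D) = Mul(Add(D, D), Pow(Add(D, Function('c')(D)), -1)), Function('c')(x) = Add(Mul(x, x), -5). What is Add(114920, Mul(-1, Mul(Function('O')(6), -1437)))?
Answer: Rational(4269284, 37) ≈ 1.1539e+5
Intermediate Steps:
Function('c')(x) = Add(-5, Pow(x, 2)) (Function('c')(x) = Add(Pow(x, 2), -5) = Add(-5, Pow(x, 2)))
Function('O')(D) = Mul(2, D, Pow(Add(-5, D, Pow(D, 2)), -1)) (Function('O')(D) = Mul(Add(D, D), Pow(Add(D, Add(-5, Pow(D, 2))), -1)) = Mul(Mul(2, D), Pow(Add(-5, D, Pow(D, 2)), -1)) = Mul(2, D, Pow(Add(-5, D, Pow(D, 2)), -1)))
Add(114920, Mul(-1, Mul(Function('O')(6), -1437))) = Add(114920, Mul(-1, Mul(Mul(2, 6, Pow(Add(-5, 6, Pow(6, 2)), -1)), -1437))) = Add(114920, Mul(-1, Mul(Mul(2, 6, Pow(Add(-5, 6, 36), -1)), -1437))) = Add(114920, Mul(-1, Mul(Mul(2, 6, Pow(37, -1)), -1437))) = Add(114920, Mul(-1, Mul(Mul(2, 6, Rational(1, 37)), -1437))) = Add(114920, Mul(-1, Mul(Rational(12, 37), -1437))) = Add(114920, Mul(-1, Rational(-17244, 37))) = Add(114920, Rational(17244, 37)) = Rational(4269284, 37)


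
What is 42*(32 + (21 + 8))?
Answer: 2562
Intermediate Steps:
42*(32 + (21 + 8)) = 42*(32 + 29) = 42*61 = 2562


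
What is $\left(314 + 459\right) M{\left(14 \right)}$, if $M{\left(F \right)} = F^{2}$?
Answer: $151508$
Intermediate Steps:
$\left(314 + 459\right) M{\left(14 \right)} = \left(314 + 459\right) 14^{2} = 773 \cdot 196 = 151508$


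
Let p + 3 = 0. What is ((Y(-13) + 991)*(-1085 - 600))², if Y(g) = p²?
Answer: 2839225000000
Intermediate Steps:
p = -3 (p = -3 + 0 = -3)
Y(g) = 9 (Y(g) = (-3)² = 9)
((Y(-13) + 991)*(-1085 - 600))² = ((9 + 991)*(-1085 - 600))² = (1000*(-1685))² = (-1685000)² = 2839225000000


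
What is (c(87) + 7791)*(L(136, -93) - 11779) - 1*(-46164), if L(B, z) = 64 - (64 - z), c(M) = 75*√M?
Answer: -92448588 - 890400*√87 ≈ -1.0075e+8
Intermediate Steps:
L(B, z) = z (L(B, z) = 64 + (-64 + z) = z)
(c(87) + 7791)*(L(136, -93) - 11779) - 1*(-46164) = (75*√87 + 7791)*(-93 - 11779) - 1*(-46164) = (7791 + 75*√87)*(-11872) + 46164 = (-92494752 - 890400*√87) + 46164 = -92448588 - 890400*√87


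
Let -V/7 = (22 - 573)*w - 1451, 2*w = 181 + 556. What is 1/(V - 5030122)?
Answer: -2/7197321 ≈ -2.7788e-7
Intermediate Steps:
w = 737/2 (w = (181 + 556)/2 = (½)*737 = 737/2 ≈ 368.50)
V = 2862923/2 (V = -7*((22 - 573)*(737/2) - 1451) = -7*(-551*737/2 - 1451) = -7*(-406087/2 - 1451) = -7*(-408989/2) = 2862923/2 ≈ 1.4315e+6)
1/(V - 5030122) = 1/(2862923/2 - 5030122) = 1/(-7197321/2) = -2/7197321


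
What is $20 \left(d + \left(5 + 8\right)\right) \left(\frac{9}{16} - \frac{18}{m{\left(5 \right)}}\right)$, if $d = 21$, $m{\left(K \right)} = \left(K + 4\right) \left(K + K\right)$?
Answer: $\frac{493}{2} \approx 246.5$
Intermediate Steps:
$m{\left(K \right)} = 2 K \left(4 + K\right)$ ($m{\left(K \right)} = \left(4 + K\right) 2 K = 2 K \left(4 + K\right)$)
$20 \left(d + \left(5 + 8\right)\right) \left(\frac{9}{16} - \frac{18}{m{\left(5 \right)}}\right) = 20 \left(21 + \left(5 + 8\right)\right) \left(\frac{9}{16} - \frac{18}{2 \cdot 5 \left(4 + 5\right)}\right) = 20 \left(21 + 13\right) \left(9 \cdot \frac{1}{16} - \frac{18}{2 \cdot 5 \cdot 9}\right) = 20 \cdot 34 \left(\frac{9}{16} - \frac{18}{90}\right) = 680 \left(\frac{9}{16} - \frac{1}{5}\right) = 680 \cdot \frac{29}{80} = \frac{493}{2}$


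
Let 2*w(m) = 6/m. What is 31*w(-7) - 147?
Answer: -1122/7 ≈ -160.29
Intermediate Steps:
w(m) = 3/m (w(m) = (6/m)/2 = 3/m)
31*w(-7) - 147 = 31*(3/(-7)) - 147 = 31*(3*(-⅐)) - 147 = 31*(-3/7) - 147 = -93/7 - 147 = -1122/7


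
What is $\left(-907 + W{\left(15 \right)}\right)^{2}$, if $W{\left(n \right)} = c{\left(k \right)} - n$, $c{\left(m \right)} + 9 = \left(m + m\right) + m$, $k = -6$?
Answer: $900601$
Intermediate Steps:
$c{\left(m \right)} = -9 + 3 m$ ($c{\left(m \right)} = -9 + \left(\left(m + m\right) + m\right) = -9 + \left(2 m + m\right) = -9 + 3 m$)
$W{\left(n \right)} = -27 - n$ ($W{\left(n \right)} = \left(-9 + 3 \left(-6\right)\right) - n = \left(-9 - 18\right) - n = -27 - n$)
$\left(-907 + W{\left(15 \right)}\right)^{2} = \left(-907 - 42\right)^{2} = \left(-949\right)^{2} = 900601$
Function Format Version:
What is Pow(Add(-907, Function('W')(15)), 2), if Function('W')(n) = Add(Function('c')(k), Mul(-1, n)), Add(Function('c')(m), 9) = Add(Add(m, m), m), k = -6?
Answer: 900601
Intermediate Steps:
Function('c')(m) = Add(-9, Mul(3, m)) (Function('c')(m) = Add(-9, Add(Add(m, m), m)) = Add(-9, Add(Mul(2, m), m)) = Add(-9, Mul(3, m)))
Function('W')(n) = Add(-27, Mul(-1, n)) (Function('W')(n) = Add(Add(-9, Mul(3, -6)), Mul(-1, n)) = Add(Add(-9, -18), Mul(-1, n)) = Add(-27, Mul(-1, n)))
Pow(Add(-907, Function('W')(15)), 2) = Pow(Add(-907, Add(-27, Mul(-1, 15))), 2) = Pow(Add(-907, Add(-27, -15)), 2) = Pow(Add(-907, -42), 2) = Pow(-949, 2) = 900601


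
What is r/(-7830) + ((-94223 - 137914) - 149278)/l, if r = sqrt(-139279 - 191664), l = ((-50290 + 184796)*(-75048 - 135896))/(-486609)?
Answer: -185599971735/28373233664 - I*sqrt(330943)/7830 ≈ -6.5414 - 0.073471*I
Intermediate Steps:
l = 28373233664/486609 (l = (134506*(-210944))*(-1/486609) = -28373233664*(-1/486609) = 28373233664/486609 ≈ 58308.)
r = I*sqrt(330943) (r = sqrt(-330943) = I*sqrt(330943) ≈ 575.28*I)
r/(-7830) + ((-94223 - 137914) - 149278)/l = (I*sqrt(330943))/(-7830) + ((-94223 - 137914) - 149278)/(28373233664/486609) = (I*sqrt(330943))*(-1/7830) + (-232137 - 149278)*(486609/28373233664) = -I*sqrt(330943)/7830 - 381415*486609/28373233664 = -I*sqrt(330943)/7830 - 185599971735/28373233664 = -185599971735/28373233664 - I*sqrt(330943)/7830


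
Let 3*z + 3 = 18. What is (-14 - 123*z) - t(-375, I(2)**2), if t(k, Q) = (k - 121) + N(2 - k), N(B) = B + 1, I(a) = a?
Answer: -511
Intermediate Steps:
z = 5 (z = -1 + (1/3)*18 = -1 + 6 = 5)
N(B) = 1 + B
t(k, Q) = -118 (t(k, Q) = (k - 121) + (1 + (2 - k)) = (-121 + k) + (3 - k) = -118)
(-14 - 123*z) - t(-375, I(2)**2) = (-14 - 123*5) - 1*(-118) = (-14 - 615) + 118 = -629 + 118 = -511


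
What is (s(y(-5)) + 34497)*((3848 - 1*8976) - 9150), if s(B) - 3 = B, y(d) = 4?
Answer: -492648112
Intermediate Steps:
s(B) = 3 + B
(s(y(-5)) + 34497)*((3848 - 1*8976) - 9150) = ((3 + 4) + 34497)*((3848 - 1*8976) - 9150) = (7 + 34497)*((3848 - 8976) - 9150) = 34504*(-5128 - 9150) = 34504*(-14278) = -492648112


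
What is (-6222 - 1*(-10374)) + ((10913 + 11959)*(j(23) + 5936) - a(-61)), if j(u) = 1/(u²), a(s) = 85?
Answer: 71823547883/529 ≈ 1.3577e+8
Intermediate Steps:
j(u) = u⁻²
(-6222 - 1*(-10374)) + ((10913 + 11959)*(j(23) + 5936) - a(-61)) = (-6222 - 1*(-10374)) + ((10913 + 11959)*(23⁻² + 5936) - 1*85) = (-6222 + 10374) + (22872*(1/529 + 5936) - 85) = 4152 + (22872*(3140145/529) - 85) = 4152 + (71821396440/529 - 85) = 4152 + 71821351475/529 = 71823547883/529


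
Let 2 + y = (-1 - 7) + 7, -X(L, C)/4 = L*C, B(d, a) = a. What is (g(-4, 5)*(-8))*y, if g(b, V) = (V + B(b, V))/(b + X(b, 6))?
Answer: 60/23 ≈ 2.6087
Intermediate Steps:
X(L, C) = -4*C*L (X(L, C) = -4*L*C = -4*C*L)
y = -3 (y = -2 + ((-1 - 7) + 7) = -2 + (-8 + 7) = -2 - 1 = -3)
g(b, V) = -2*V/(23*b) (g(b, V) = (V + V)/(b - 4*6*b) = (2*V)/(b - 24*b) = (2*V)/((-23*b)) = (2*V)*(-1/(23*b)) = -2*V/(23*b))
(g(-4, 5)*(-8))*y = (-2/23*5/(-4)*(-8))*(-3) = (-2/23*5*(-1/4)*(-8))*(-3) = ((5/46)*(-8))*(-3) = -20/23*(-3) = 60/23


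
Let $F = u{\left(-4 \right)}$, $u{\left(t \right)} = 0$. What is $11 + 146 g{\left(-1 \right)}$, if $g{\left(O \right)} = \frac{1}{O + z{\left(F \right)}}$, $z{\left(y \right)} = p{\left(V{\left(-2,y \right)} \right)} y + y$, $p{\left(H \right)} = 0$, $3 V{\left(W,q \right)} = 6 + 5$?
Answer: $-135$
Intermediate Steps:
$F = 0$
$V{\left(W,q \right)} = \frac{11}{3}$ ($V{\left(W,q \right)} = \frac{6 + 5}{3} = \frac{1}{3} \cdot 11 = \frac{11}{3}$)
$z{\left(y \right)} = y$ ($z{\left(y \right)} = 0 y + y = 0 + y = y$)
$g{\left(O \right)} = \frac{1}{O}$ ($g{\left(O \right)} = \frac{1}{O + 0} = \frac{1}{O}$)
$11 + 146 g{\left(-1 \right)} = 11 + \frac{146}{-1} = 11 + 146 \left(-1\right) = 11 - 146 = -135$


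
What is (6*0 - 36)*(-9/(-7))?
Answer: -324/7 ≈ -46.286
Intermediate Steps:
(6*0 - 36)*(-9/(-7)) = (0 - 36)*(-9*(-⅐)) = -36*9/7 = -324/7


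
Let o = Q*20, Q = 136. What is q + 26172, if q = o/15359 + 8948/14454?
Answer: 2905167104402/110999493 ≈ 26173.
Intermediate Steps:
o = 2720 (o = 136*20 = 2720)
q = 88373606/110999493 (q = 2720/15359 + 8948/14454 = 2720*(1/15359) + 8948*(1/14454) = 2720/15359 + 4474/7227 = 88373606/110999493 ≈ 0.79616)
q + 26172 = 88373606/110999493 + 26172 = 2905167104402/110999493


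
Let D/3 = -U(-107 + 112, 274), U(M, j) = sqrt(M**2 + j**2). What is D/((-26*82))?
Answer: 3*sqrt(75101)/2132 ≈ 0.38562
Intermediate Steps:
D = -3*sqrt(75101) (D = 3*(-sqrt((-107 + 112)**2 + 274**2)) = 3*(-sqrt(5**2 + 75076)) = 3*(-sqrt(25 + 75076)) = 3*(-sqrt(75101)) = -3*sqrt(75101) ≈ -822.14)
D/((-26*82)) = (-3*sqrt(75101))/((-26*82)) = -3*sqrt(75101)/(-2132) = -3*sqrt(75101)*(-1/2132) = 3*sqrt(75101)/2132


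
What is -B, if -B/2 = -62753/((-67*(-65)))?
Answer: -125506/4355 ≈ -28.819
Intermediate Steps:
B = 125506/4355 (B = -(-125506)/((-67*(-65))) = -(-125506)/4355 = -2*(-62753/4355) = 125506/4355 ≈ 28.819)
-B = -1*125506/4355 = -125506/4355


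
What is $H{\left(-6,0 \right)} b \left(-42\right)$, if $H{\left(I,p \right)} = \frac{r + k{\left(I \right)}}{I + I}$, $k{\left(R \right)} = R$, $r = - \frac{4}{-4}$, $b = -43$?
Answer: $\frac{1505}{2} \approx 752.5$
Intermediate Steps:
$r = 1$ ($r = \left(-4\right) \left(- \frac{1}{4}\right) = 1$)
$H{\left(I,p \right)} = \frac{1 + I}{2 I}$ ($H{\left(I,p \right)} = \frac{1 + I}{I + I} = \frac{1 + I}{2 I}$)
$H{\left(-6,0 \right)} b \left(-42\right) = \frac{1 - 6}{2 \left(-6\right)} \left(-43\right) \left(-42\right) = \frac{1}{2} \left(- \frac{1}{6}\right) \left(-5\right) \left(-43\right) \left(-42\right) = \frac{5}{12} \left(-43\right) \left(-42\right) = \left(- \frac{215}{12}\right) \left(-42\right) = \frac{1505}{2}$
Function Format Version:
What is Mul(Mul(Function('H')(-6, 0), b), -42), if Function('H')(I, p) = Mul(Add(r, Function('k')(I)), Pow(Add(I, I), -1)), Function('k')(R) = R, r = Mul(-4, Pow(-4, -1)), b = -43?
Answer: Rational(1505, 2) ≈ 752.50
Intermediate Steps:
r = 1 (r = Mul(-4, Rational(-1, 4)) = 1)
Function('H')(I, p) = Mul(Rational(1, 2), Pow(I, -1), Add(1, I)) (Function('H')(I, p) = Mul(Add(1, I), Pow(Add(I, I), -1)) = Mul(Add(1, I), Pow(Mul(2, I), -1)) = Mul(Add(1, I), Mul(Rational(1, 2), Pow(I, -1))) = Mul(Rational(1, 2), Pow(I, -1), Add(1, I)))
Mul(Mul(Function('H')(-6, 0), b), -42) = Mul(Mul(Mul(Rational(1, 2), Pow(-6, -1), Add(1, -6)), -43), -42) = Mul(Mul(Mul(Rational(1, 2), Rational(-1, 6), -5), -43), -42) = Mul(Mul(Rational(5, 12), -43), -42) = Mul(Rational(-215, 12), -42) = Rational(1505, 2)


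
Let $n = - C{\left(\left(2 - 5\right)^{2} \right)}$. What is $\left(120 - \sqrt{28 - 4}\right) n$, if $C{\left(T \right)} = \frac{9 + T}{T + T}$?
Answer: $-120 + 2 \sqrt{6} \approx -115.1$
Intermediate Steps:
$C{\left(T \right)} = \frac{9 + T}{2 T}$
$n = -1$ ($n = - \frac{9 + \left(2 - 5\right)^{2}}{2 \left(2 - 5\right)^{2}} = - \frac{9 + \left(-3\right)^{2}}{2 \left(-3\right)^{2}} = - \frac{9 + 9}{2 \cdot 9} = - \frac{18}{2 \cdot 9} = \left(-1\right) 1 = -1$)
$\left(120 - \sqrt{28 - 4}\right) n = \left(120 - \sqrt{28 - 4}\right) \left(-1\right) = \left(120 - \sqrt{24}\right) \left(-1\right) = \left(120 - 2 \sqrt{6}\right) \left(-1\right) = -120 + 2 \sqrt{6}$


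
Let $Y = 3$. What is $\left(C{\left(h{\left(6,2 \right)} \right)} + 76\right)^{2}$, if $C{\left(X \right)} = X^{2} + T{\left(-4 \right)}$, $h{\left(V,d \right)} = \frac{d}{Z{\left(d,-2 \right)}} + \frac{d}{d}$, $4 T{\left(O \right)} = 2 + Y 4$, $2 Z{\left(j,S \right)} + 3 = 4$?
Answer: $\frac{43681}{4} \approx 10920.0$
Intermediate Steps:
$Z{\left(j,S \right)} = \frac{1}{2}$ ($Z{\left(j,S \right)} = - \frac{3}{2} + \frac{1}{2} \cdot 4 = - \frac{3}{2} + 2 = \frac{1}{2}$)
$T{\left(O \right)} = \frac{7}{2}$ ($T{\left(O \right)} = \frac{2 + 3 \cdot 4}{4} = \frac{2 + 12}{4} = \frac{1}{4} \cdot 14 = \frac{7}{2}$)
$h{\left(V,d \right)} = 1 + 2 d$ ($h{\left(V,d \right)} = d \frac{1}{\frac{1}{2}} + \frac{d}{d} = d 2 + 1 = 2 d + 1 = 1 + 2 d$)
$C{\left(X \right)} = \frac{7}{2} + X^{2}$ ($C{\left(X \right)} = X^{2} + \frac{7}{2} = \frac{7}{2} + X^{2}$)
$\left(C{\left(h{\left(6,2 \right)} \right)} + 76\right)^{2} = \left(\left(\frac{7}{2} + \left(1 + 2 \cdot 2\right)^{2}\right) + 76\right)^{2} = \left(\left(\frac{7}{2} + \left(1 + 4\right)^{2}\right) + 76\right)^{2} = \left(\left(\frac{7}{2} + 5^{2}\right) + 76\right)^{2} = \left(\left(\frac{7}{2} + 25\right) + 76\right)^{2} = \left(\frac{57}{2} + 76\right)^{2} = \left(\frac{209}{2}\right)^{2} = \frac{43681}{4}$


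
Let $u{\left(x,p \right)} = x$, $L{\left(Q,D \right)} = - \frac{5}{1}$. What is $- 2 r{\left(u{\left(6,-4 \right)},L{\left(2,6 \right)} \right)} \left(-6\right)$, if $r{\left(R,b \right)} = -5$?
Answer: $-60$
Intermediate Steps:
$L{\left(Q,D \right)} = -5$ ($L{\left(Q,D \right)} = \left(-5\right) 1 = -5$)
$- 2 r{\left(u{\left(6,-4 \right)},L{\left(2,6 \right)} \right)} \left(-6\right) = \left(-2\right) \left(-5\right) \left(-6\right) = 10 \left(-6\right) = -60$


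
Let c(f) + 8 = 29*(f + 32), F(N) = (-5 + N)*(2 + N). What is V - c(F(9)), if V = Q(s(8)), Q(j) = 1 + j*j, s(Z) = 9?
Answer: -2114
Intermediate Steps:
Q(j) = 1 + j²
V = 82 (V = 1 + 9² = 1 + 81 = 82)
c(f) = 920 + 29*f (c(f) = -8 + 29*(f + 32) = -8 + 29*(32 + f) = -8 + (928 + 29*f) = 920 + 29*f)
V - c(F(9)) = 82 - (920 + 29*(-10 + 9² - 3*9)) = 82 - (920 + 29*(-10 + 81 - 27)) = 82 - (920 + 29*44) = 82 - (920 + 1276) = 82 - 1*2196 = 82 - 2196 = -2114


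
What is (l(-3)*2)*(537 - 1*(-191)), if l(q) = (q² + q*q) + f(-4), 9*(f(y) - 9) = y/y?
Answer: 355264/9 ≈ 39474.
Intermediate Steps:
f(y) = 82/9 (f(y) = 9 + (y/y)/9 = 9 + (⅑)*1 = 9 + ⅑ = 82/9)
l(q) = 82/9 + 2*q² (l(q) = (q² + q*q) + 82/9 = (q² + q²) + 82/9 = 2*q² + 82/9 = 82/9 + 2*q²)
(l(-3)*2)*(537 - 1*(-191)) = ((82/9 + 2*(-3)²)*2)*(537 - 1*(-191)) = ((82/9 + 2*9)*2)*(537 + 191) = ((82/9 + 18)*2)*728 = ((244/9)*2)*728 = (488/9)*728 = 355264/9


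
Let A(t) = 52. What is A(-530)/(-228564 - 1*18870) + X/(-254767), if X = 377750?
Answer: -46740720692/31519008939 ≈ -1.4829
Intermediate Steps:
A(-530)/(-228564 - 1*18870) + X/(-254767) = 52/(-228564 - 1*18870) + 377750/(-254767) = 52/(-228564 - 18870) + 377750*(-1/254767) = 52/(-247434) - 377750/254767 = 52*(-1/247434) - 377750/254767 = -26/123717 - 377750/254767 = -46740720692/31519008939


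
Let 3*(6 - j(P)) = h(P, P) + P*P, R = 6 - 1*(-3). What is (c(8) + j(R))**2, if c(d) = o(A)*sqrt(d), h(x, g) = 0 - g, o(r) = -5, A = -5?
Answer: 524 + 360*sqrt(2) ≈ 1033.1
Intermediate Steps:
h(x, g) = -g
c(d) = -5*sqrt(d)
R = 9 (R = 6 + 3 = 9)
j(P) = 6 - P**2/3 + P/3 (j(P) = 6 - (-P + P*P)/3 = 6 - (-P + P**2)/3 = 6 - (P**2 - P)/3 = 6 + (-P**2/3 + P/3) = 6 - P**2/3 + P/3)
(c(8) + j(R))**2 = (-10*sqrt(2) + (6 - 1/3*9**2 + (1/3)*9))**2 = (-10*sqrt(2) + (6 - 1/3*81 + 3))**2 = (-10*sqrt(2) + (6 - 27 + 3))**2 = (-10*sqrt(2) - 18)**2 = (-18 - 10*sqrt(2))**2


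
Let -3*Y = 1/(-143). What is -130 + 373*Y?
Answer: -55397/429 ≈ -129.13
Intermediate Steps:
Y = 1/429 (Y = -1/3/(-143) = -1/3*(-1/143) = 1/429 ≈ 0.0023310)
-130 + 373*Y = -130 + 373*(1/429) = -130 + 373/429 = -55397/429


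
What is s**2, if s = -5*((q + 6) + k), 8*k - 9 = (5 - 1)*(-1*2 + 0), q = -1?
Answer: 42025/64 ≈ 656.64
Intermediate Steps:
k = 1/8 (k = 9/8 + ((5 - 1)*(-1*2 + 0))/8 = 9/8 + (4*(-2 + 0))/8 = 9/8 + (4*(-2))/8 = 9/8 + (1/8)*(-8) = 9/8 - 1 = 1/8 ≈ 0.12500)
s = -205/8 (s = -5*((-1 + 6) + 1/8) = -5*(5 + 1/8) = -5*41/8 = -205/8 ≈ -25.625)
s**2 = (-205/8)**2 = 42025/64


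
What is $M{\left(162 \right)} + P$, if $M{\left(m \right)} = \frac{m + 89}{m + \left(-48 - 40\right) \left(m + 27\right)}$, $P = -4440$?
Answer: $- \frac{73127051}{16470} \approx -4440.0$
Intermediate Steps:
$M{\left(m \right)} = \frac{89 + m}{-2376 - 87 m}$ ($M{\left(m \right)} = \frac{89 + m}{m - 88 \left(27 + m\right)} = \frac{89 + m}{m - \left(2376 + 88 m\right)} = \frac{89 + m}{-2376 - 87 m}$)
$M{\left(162 \right)} + P = \frac{-89 - 162}{3 \left(792 + 29 \cdot 162\right)} - 4440 = \frac{-89 - 162}{3 \left(792 + 4698\right)} - 4440 = \frac{1}{3} \cdot \frac{1}{5490} \left(-251\right) - 4440 = - \frac{251}{16470} - 4440 = - \frac{73127051}{16470}$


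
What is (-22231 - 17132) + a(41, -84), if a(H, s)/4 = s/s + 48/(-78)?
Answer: -511699/13 ≈ -39361.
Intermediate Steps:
a(H, s) = 20/13 (a(H, s) = 4*(s/s + 48/(-78)) = 4*(1 + 48*(-1/78)) = 4*(1 - 8/13) = 4*(5/13) = 20/13)
(-22231 - 17132) + a(41, -84) = (-22231 - 17132) + 20/13 = -39363 + 20/13 = -511699/13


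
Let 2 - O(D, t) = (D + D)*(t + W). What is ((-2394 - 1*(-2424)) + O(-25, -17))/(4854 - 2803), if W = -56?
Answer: -3618/2051 ≈ -1.7640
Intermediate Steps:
O(D, t) = 2 - 2*D*(-56 + t) (O(D, t) = 2 - (D + D)*(t - 56) = 2 - 2*D*(-56 + t))
((-2394 - 1*(-2424)) + O(-25, -17))/(4854 - 2803) = ((-2394 - 1*(-2424)) + (2 + 112*(-25) - 2*(-25)*(-17)))/(4854 - 2803) = ((-2394 + 2424) + (2 - 2800 - 850))/2051 = (30 - 3648)*(1/2051) = -3618*1/2051 = -3618/2051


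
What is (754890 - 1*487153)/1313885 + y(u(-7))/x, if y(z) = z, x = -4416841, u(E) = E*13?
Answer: 90974717104/446401625945 ≈ 0.20380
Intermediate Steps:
u(E) = 13*E
(754890 - 1*487153)/1313885 + y(u(-7))/x = (754890 - 1*487153)/1313885 + (13*(-7))/(-4416841) = (754890 - 487153)*(1/1313885) - 91*(-1/4416841) = 267737*(1/1313885) + 7/339757 = 267737/1313885 + 7/339757 = 90974717104/446401625945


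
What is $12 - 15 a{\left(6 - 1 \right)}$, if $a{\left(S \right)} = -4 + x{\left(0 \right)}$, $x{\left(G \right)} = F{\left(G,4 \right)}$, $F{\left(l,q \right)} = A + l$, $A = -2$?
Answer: $102$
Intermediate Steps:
$F{\left(l,q \right)} = -2 + l$
$x{\left(G \right)} = -2 + G$
$a{\left(S \right)} = -6$ ($a{\left(S \right)} = -4 + \left(-2 + 0\right) = -4 - 2 = -6$)
$12 - 15 a{\left(6 - 1 \right)} = 12 - -90 = 12 + 90 = 102$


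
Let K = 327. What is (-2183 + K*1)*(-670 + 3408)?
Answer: -5081728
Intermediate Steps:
(-2183 + K*1)*(-670 + 3408) = (-2183 + 327*1)*(-670 + 3408) = (-2183 + 327)*2738 = -1856*2738 = -5081728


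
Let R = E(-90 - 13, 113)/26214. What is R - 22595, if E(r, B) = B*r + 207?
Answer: -296158381/13107 ≈ -22595.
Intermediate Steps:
E(r, B) = 207 + B*r
R = -5716/13107 (R = (207 + 113*(-90 - 13))/26214 = (207 + 113*(-103))*(1/26214) = (207 - 11639)*(1/26214) = -11432*1/26214 = -5716/13107 ≈ -0.43610)
R - 22595 = -5716/13107 - 22595 = -296158381/13107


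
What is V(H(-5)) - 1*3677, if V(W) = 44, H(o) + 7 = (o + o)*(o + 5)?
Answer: -3633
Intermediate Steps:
H(o) = -7 + 2*o*(5 + o) (H(o) = -7 + (o + o)*(o + 5) = -7 + (2*o)*(5 + o) = -7 + 2*o*(5 + o))
V(H(-5)) - 1*3677 = 44 - 1*3677 = 44 - 3677 = -3633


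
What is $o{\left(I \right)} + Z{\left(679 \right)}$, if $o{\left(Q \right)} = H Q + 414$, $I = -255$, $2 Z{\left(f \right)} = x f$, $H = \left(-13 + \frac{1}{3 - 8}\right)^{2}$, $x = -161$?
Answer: $- \frac{986767}{10} \approx -98677.0$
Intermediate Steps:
$H = \frac{4356}{25}$ ($H = \left(-13 + \frac{1}{-5}\right)^{2} = \left(-13 - \frac{1}{5}\right)^{2} = \left(- \frac{66}{5}\right)^{2} = \frac{4356}{25} \approx 174.24$)
$Z{\left(f \right)} = - \frac{161 f}{2}$ ($Z{\left(f \right)} = \frac{\left(-161\right) f}{2} = - \frac{161 f}{2}$)
$o{\left(Q \right)} = 414 + \frac{4356 Q}{25}$ ($o{\left(Q \right)} = \frac{4356 Q}{25} + 414 = 414 + \frac{4356 Q}{25}$)
$o{\left(I \right)} + Z{\left(679 \right)} = \left(414 + \frac{4356}{25} \left(-255\right)\right) - \frac{109319}{2} = \left(414 - \frac{222156}{5}\right) - \frac{109319}{2} = - \frac{220086}{5} - \frac{109319}{2} = - \frac{986767}{10}$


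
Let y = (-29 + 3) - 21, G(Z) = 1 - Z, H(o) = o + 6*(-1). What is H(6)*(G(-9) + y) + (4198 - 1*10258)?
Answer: -6060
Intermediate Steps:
H(o) = -6 + o (H(o) = o - 6 = -6 + o)
y = -47 (y = -26 - 21 = -47)
H(6)*(G(-9) + y) + (4198 - 1*10258) = (-6 + 6)*((1 - 1*(-9)) - 47) + (4198 - 1*10258) = 0*((1 + 9) - 47) + (4198 - 10258) = 0*(10 - 47) - 6060 = 0*(-37) - 6060 = 0 - 6060 = -6060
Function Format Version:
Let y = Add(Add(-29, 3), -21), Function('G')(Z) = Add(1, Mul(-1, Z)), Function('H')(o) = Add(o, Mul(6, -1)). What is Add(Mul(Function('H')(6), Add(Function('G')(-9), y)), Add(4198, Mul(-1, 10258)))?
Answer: -6060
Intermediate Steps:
Function('H')(o) = Add(-6, o) (Function('H')(o) = Add(o, -6) = Add(-6, o))
y = -47 (y = Add(-26, -21) = -47)
Add(Mul(Function('H')(6), Add(Function('G')(-9), y)), Add(4198, Mul(-1, 10258))) = Add(Mul(Add(-6, 6), Add(Add(1, Mul(-1, -9)), -47)), Add(4198, Mul(-1, 10258))) = Add(Mul(0, Add(Add(1, 9), -47)), Add(4198, -10258)) = Add(Mul(0, Add(10, -47)), -6060) = Add(Mul(0, -37), -6060) = Add(0, -6060) = -6060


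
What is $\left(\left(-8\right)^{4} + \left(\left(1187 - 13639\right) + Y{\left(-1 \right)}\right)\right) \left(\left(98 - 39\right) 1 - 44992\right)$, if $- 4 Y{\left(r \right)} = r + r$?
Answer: $\frac{750875363}{2} \approx 3.7544 \cdot 10^{8}$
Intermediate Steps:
$Y{\left(r \right)} = - \frac{r}{2}$ ($Y{\left(r \right)} = - \frac{r + r}{4} = - \frac{2 r}{4} = - \frac{r}{2}$)
$\left(\left(-8\right)^{4} + \left(\left(1187 - 13639\right) + Y{\left(-1 \right)}\right)\right) \left(\left(98 - 39\right) 1 - 44992\right) = \left(\left(-8\right)^{4} + \left(\left(1187 - 13639\right) - - \frac{1}{2}\right)\right) \left(\left(98 - 39\right) 1 - 44992\right) = \left(4096 + \left(-12452 + \frac{1}{2}\right)\right) \left(59 \cdot 1 - 44992\right) = \left(4096 - \frac{24903}{2}\right) \left(59 - 44992\right) = \left(- \frac{16711}{2}\right) \left(-44933\right) = \frac{750875363}{2}$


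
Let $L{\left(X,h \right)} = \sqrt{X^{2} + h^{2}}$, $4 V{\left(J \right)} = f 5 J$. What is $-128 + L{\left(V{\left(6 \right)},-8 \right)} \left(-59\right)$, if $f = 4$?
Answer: $-128 - 118 \sqrt{241} \approx -1959.9$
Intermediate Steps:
$V{\left(J \right)} = 5 J$ ($V{\left(J \right)} = \frac{4 \cdot 5 J}{4} = \frac{20 J}{4} = 5 J$)
$-128 + L{\left(V{\left(6 \right)},-8 \right)} \left(-59\right) = -128 + \sqrt{\left(5 \cdot 6\right)^{2} + \left(-8\right)^{2}} \left(-59\right) = -128 + \sqrt{30^{2} + 64} \left(-59\right) = -128 + \sqrt{900 + 64} \left(-59\right) = -128 + \sqrt{964} \left(-59\right) = -128 + 2 \sqrt{241} \left(-59\right) = -128 - 118 \sqrt{241}$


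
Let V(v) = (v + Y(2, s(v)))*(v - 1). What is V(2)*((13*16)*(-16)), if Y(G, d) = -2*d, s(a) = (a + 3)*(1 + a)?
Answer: 93184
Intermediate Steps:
s(a) = (1 + a)*(3 + a) (s(a) = (3 + a)*(1 + a) = (1 + a)*(3 + a))
V(v) = (-1 + v)*(-6 - 7*v - 2*v²) (V(v) = (v - 2*(3 + v² + 4*v))*(v - 1) = (v + (-6 - 8*v - 2*v²))*(-1 + v) = (-6 - 7*v - 2*v²)*(-1 + v) = (-1 + v)*(-6 - 7*v - 2*v²))
V(2)*((13*16)*(-16)) = (6 + 2 - 5*2² - 2*2³)*((13*16)*(-16)) = (6 + 2 - 5*4 - 2*8)*(208*(-16)) = (6 + 2 - 20 - 16)*(-3328) = -28*(-3328) = 93184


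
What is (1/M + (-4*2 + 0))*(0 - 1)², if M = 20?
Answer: -159/20 ≈ -7.9500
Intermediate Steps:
(1/M + (-4*2 + 0))*(0 - 1)² = (1/20 + (-4*2 + 0))*(0 - 1)² = (1/20 + (-8 + 0))*(-1)² = (1/20 - 8)*1 = -159/20*1 = -159/20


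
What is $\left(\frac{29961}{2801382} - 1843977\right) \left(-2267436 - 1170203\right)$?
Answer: $\frac{5919252198437738889}{933794} \approx 6.3389 \cdot 10^{12}$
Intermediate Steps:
$\left(\frac{29961}{2801382} - 1843977\right) \left(-2267436 - 1170203\right) = \left(29961 \cdot \frac{1}{2801382} - 1843977\right) \left(-3437639\right) = \left(\frac{9987}{933794} - 1843977\right) \left(-3437639\right) = \left(- \frac{1721894648751}{933794}\right) \left(-3437639\right) = \frac{5919252198437738889}{933794}$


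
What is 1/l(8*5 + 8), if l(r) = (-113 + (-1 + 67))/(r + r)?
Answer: -96/47 ≈ -2.0426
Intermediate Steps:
l(r) = -47/(2*r) (l(r) = (-113 + 66)/((2*r)) = -47/(2*r))
1/l(8*5 + 8) = 1/(-47/(2*(8*5 + 8))) = 1/(-47/(2*(40 + 8))) = 1/(-47/2/48) = 1/(-47/2*1/48) = 1/(-47/96) = -96/47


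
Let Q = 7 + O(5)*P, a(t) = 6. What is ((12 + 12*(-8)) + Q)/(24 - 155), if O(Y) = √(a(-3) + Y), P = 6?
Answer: 77/131 - 6*√11/131 ≈ 0.43588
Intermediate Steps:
O(Y) = √(6 + Y)
Q = 7 + 6*√11 (Q = 7 + √(6 + 5)*6 = 7 + √11*6 = 7 + 6*√11 ≈ 26.900)
((12 + 12*(-8)) + Q)/(24 - 155) = ((12 + 12*(-8)) + (7 + 6*√11))/(24 - 155) = ((12 - 96) + (7 + 6*√11))/(-131) = (-84 + (7 + 6*√11))*(-1/131) = (-77 + 6*√11)*(-1/131) = 77/131 - 6*√11/131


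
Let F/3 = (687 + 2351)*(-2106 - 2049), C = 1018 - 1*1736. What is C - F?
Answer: 37867952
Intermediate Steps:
C = -718 (C = 1018 - 1736 = -718)
F = -37868670 (F = 3*((687 + 2351)*(-2106 - 2049)) = 3*(3038*(-4155)) = 3*(-12622890) = -37868670)
C - F = -718 - 1*(-37868670) = -718 + 37868670 = 37867952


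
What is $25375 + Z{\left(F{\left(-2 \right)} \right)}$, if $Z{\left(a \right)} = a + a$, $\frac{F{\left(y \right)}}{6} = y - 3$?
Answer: $25315$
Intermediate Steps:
$F{\left(y \right)} = -18 + 6 y$ ($F{\left(y \right)} = 6 \left(y - 3\right) = 6 \left(-3 + y\right) = -18 + 6 y$)
$Z{\left(a \right)} = 2 a$
$25375 + Z{\left(F{\left(-2 \right)} \right)} = 25375 + 2 \left(-18 + 6 \left(-2\right)\right) = 25375 + 2 \left(-18 - 12\right) = 25375 + 2 \left(-30\right) = 25375 - 60 = 25315$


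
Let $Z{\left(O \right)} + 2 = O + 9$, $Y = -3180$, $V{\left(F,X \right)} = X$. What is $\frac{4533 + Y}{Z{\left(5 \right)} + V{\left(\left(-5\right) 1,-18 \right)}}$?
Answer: $- \frac{451}{2} \approx -225.5$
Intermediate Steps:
$Z{\left(O \right)} = 7 + O$ ($Z{\left(O \right)} = -2 + \left(O + 9\right) = -2 + \left(9 + O\right) = 7 + O$)
$\frac{4533 + Y}{Z{\left(5 \right)} + V{\left(\left(-5\right) 1,-18 \right)}} = \frac{4533 - 3180}{\left(7 + 5\right) - 18} = \frac{1353}{12 - 18} = \frac{1353}{-6} = 1353 \left(- \frac{1}{6}\right) = - \frac{451}{2}$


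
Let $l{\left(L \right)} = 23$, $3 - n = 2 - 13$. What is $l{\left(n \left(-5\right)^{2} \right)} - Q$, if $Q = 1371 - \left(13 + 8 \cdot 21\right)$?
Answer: $-1167$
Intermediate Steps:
$Q = 1190$ ($Q = 1371 - \left(13 + 168\right) = 1371 - 181 = 1190$)
$n = 14$ ($n = 3 - \left(2 - 13\right) = 3 - -11 = 3 + 11 = 14$)
$l{\left(n \left(-5\right)^{2} \right)} - Q = 23 - 1190 = -1167$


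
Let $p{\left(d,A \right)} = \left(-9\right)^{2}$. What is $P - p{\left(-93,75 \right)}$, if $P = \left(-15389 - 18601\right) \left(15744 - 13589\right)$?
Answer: $-73248531$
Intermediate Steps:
$p{\left(d,A \right)} = 81$
$P = -73248450$ ($P = \left(-33990\right) 2155 = -73248450$)
$P - p{\left(-93,75 \right)} = -73248450 - 81 = -73248531$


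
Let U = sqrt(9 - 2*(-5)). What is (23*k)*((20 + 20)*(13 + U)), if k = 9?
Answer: 107640 + 8280*sqrt(19) ≈ 1.4373e+5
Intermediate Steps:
U = sqrt(19) (U = sqrt(9 + 10) = sqrt(19) ≈ 4.3589)
(23*k)*((20 + 20)*(13 + U)) = (23*9)*((20 + 20)*(13 + sqrt(19))) = 207*(40*(13 + sqrt(19))) = 207*(520 + 40*sqrt(19)) = 107640 + 8280*sqrt(19)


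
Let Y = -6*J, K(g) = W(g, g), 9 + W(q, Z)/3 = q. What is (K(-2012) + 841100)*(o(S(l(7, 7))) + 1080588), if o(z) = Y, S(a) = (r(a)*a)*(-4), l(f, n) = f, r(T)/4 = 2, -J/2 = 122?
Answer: 903553455924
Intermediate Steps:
J = -244 (J = -2*122 = -244)
W(q, Z) = -27 + 3*q
r(T) = 8 (r(T) = 4*2 = 8)
K(g) = -27 + 3*g
Y = 1464 (Y = -6*(-244) = 1464)
S(a) = -32*a (S(a) = (8*a)*(-4) = -32*a)
o(z) = 1464
(K(-2012) + 841100)*(o(S(l(7, 7))) + 1080588) = ((-27 + 3*(-2012)) + 841100)*(1464 + 1080588) = ((-27 - 6036) + 841100)*1082052 = (-6063 + 841100)*1082052 = 835037*1082052 = 903553455924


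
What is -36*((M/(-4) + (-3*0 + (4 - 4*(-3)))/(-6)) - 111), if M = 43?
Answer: 4479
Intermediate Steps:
-36*((M/(-4) + (-3*0 + (4 - 4*(-3)))/(-6)) - 111) = -36*((43/(-4) + (-3*0 + (4 - 4*(-3)))/(-6)) - 111) = -36*((43*(-1/4) + (0 + (4 + 12))*(-1/6)) - 111) = -36*((-43/4 + (0 + 16)*(-1/6)) - 111) = -36*((-43/4 + 16*(-1/6)) - 111) = -36*((-43/4 - 8/3) - 111) = -36*(-161/12 - 111) = -36*(-1493/12) = 4479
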